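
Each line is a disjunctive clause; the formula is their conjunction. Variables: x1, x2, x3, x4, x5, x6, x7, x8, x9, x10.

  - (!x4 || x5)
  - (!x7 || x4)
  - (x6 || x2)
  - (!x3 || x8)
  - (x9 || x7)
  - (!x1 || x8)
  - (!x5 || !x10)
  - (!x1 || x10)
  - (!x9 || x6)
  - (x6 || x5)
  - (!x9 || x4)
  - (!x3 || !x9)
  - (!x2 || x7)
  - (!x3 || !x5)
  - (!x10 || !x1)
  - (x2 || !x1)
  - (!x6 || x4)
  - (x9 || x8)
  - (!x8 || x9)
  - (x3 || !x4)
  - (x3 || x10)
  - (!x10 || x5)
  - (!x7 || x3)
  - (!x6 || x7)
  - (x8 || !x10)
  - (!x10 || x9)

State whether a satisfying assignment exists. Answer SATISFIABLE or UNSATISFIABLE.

UNSATISFIABLE

x9 = True:
  propagation gives x6=True, x4=True, x5=True, x10=False; an empty clause results — contradiction.
x9 = False:
  propagation gives x7=True, x4=True, x5=True, x10=False; an empty clause results — contradiction.
Every branch closes, so no satisfying assignment exists.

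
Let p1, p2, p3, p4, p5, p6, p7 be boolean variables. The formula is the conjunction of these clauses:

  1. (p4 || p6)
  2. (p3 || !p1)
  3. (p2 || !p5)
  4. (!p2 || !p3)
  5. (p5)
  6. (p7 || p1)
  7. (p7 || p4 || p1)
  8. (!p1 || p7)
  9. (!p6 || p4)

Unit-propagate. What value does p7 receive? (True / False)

(p5) is a unit clause: p5 = True.
From (p2 || !p5) and p5 = True: p2 = True.
In (!p2 || !p3), !p2 is now false; !p3 must hold, so p3 = False.
(!p1 || p3) with p3 = False leaves only !p1, so p1 = False.
In (p7 || p1), p1 is now false; p7 must hold, so p7 = True.

True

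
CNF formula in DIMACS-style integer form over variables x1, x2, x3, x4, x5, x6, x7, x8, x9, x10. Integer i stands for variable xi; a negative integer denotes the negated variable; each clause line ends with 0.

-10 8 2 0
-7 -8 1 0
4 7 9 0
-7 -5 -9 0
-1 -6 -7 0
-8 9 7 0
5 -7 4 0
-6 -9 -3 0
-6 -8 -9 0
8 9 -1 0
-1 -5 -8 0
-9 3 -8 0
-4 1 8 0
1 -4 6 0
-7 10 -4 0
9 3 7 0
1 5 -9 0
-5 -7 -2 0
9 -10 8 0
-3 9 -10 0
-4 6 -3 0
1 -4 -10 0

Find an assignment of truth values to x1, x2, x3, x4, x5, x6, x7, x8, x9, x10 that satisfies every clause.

x1 = F  x2 = T  x3 = F  x4 = F  x5 = T  x6 = T  x7 = F  x8 = F  x9 = T  x10 = F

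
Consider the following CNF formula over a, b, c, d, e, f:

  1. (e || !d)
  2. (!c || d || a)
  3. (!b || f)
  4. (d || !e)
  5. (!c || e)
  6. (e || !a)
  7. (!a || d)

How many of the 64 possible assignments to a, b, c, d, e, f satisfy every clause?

15

Split on d, then e.
  d=1, e=1: a, c free; 3 ways for (b,f) × 2^2 = 12.
  d=1, e=0: a clause becomes empty — 0.
  d=0, e=1: a clause becomes empty — 0.
  d=0, e=0: remaining (a,b,c,f) ∈ {(0,0,0,0); (0,0,0,1); (0,1,0,1)} — 3.
Total: 12 + 0 + 0 + 3 = 15.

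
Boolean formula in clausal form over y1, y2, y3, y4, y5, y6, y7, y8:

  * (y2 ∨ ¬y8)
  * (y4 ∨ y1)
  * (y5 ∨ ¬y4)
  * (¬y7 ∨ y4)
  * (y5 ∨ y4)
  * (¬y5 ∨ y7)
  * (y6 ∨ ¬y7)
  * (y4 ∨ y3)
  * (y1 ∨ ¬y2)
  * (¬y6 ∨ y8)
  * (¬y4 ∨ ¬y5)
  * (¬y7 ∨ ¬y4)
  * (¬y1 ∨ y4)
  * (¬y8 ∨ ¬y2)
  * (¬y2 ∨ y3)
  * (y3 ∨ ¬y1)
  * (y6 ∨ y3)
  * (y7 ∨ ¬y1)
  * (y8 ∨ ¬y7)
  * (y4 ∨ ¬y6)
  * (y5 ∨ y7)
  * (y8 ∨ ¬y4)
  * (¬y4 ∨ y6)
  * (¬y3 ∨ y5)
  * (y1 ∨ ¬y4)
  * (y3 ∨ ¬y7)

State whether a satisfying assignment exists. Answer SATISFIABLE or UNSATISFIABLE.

UNSATISFIABLE

y4 = True:
  propagation gives y5=True; an empty clause results — contradiction.
y4 = False:
  propagation gives y1=True; an empty clause results — contradiction.
Every branch closes, so no satisfying assignment exists.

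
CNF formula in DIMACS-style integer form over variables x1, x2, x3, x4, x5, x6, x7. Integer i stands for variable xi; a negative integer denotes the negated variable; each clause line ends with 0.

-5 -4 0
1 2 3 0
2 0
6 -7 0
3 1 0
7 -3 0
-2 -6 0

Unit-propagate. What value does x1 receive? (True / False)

True

Unit clause (x2) sets x2 = True.
From (!x2 || !x6) and x2 = True: x6 = False.
(!x7 || x6): since x6 = False, the clause reduces to (!x7). x7 = False.
(!x3 || x7) with x7 = False leaves only !x3, so x3 = False.
From (x3 || x1) and x3 = False: x1 = True.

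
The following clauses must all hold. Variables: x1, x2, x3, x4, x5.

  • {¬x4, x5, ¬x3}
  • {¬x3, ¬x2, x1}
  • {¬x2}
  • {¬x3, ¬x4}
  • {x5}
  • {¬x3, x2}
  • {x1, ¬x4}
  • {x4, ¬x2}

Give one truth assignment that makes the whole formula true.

x1 = T, x2 = F, x3 = F, x4 = T, x5 = T

The clause (¬x2) is unit: x2 must be False.
Unit propagation: (x5) forces x5 = True.
(¬x3) is a unit clause, so x3 = False.
Pure literal: x1 appears only positively; assign x1 = True.
x4 is now unconstrained; take x4 = True.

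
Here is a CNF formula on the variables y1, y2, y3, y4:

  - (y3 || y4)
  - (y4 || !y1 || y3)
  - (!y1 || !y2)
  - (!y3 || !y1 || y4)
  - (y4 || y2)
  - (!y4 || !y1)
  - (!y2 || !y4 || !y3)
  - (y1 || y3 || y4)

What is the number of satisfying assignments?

Satisfying assignments:
  y1=F y2=F y3=F y4=T
  y1=F y2=F y3=T y4=T
  y1=F y2=T y3=F y4=T
  y1=F y2=T y3=T y4=F
That's 4 in total.

4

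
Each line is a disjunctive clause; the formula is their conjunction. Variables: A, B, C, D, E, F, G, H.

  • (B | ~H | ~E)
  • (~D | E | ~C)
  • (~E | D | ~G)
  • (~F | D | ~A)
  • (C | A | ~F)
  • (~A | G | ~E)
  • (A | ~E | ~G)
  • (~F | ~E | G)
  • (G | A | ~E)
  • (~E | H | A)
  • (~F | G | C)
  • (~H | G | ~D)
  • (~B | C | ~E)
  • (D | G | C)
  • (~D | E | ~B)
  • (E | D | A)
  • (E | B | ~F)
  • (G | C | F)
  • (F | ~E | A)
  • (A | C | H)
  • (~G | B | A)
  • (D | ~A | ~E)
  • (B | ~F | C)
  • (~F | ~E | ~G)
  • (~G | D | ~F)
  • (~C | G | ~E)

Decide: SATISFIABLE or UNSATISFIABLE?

SATISFIABLE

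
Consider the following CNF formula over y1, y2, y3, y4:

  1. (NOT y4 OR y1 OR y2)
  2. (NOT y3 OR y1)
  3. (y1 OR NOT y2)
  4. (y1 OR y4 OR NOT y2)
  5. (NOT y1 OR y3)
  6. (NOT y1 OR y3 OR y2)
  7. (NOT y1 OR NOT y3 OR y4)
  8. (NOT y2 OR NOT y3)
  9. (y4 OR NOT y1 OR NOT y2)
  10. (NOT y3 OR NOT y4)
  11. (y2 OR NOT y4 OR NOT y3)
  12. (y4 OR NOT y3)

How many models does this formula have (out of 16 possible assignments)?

1

The models are:
  y1=0 y2=0 y3=0 y4=0
That's 1 in total.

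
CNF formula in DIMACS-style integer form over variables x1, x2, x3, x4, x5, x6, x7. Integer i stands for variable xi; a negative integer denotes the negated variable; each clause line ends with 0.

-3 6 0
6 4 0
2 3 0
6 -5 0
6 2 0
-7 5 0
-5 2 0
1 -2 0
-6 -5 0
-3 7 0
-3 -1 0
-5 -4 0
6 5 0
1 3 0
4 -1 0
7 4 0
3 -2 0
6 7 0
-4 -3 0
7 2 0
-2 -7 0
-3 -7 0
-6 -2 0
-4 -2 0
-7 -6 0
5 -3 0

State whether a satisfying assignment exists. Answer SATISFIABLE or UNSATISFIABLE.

x2 = True:
  propagation gives x1=True, x3=False; an empty clause results — contradiction.
x2 = False:
  propagation gives x3=True, x6=True, x5=False; an empty clause results — contradiction.
Every branch closes, so no satisfying assignment exists.

UNSATISFIABLE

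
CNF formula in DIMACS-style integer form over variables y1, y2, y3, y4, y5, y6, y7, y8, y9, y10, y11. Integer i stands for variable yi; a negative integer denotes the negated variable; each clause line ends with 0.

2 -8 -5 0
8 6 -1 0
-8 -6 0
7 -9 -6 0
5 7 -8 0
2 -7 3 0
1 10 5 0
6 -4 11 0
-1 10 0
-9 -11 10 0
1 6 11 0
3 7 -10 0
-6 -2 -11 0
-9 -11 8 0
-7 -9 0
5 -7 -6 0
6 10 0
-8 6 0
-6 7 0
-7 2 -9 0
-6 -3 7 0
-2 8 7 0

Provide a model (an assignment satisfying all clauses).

y1 = False, y2 = False, y3 = True, y4 = True, y5 = True, y6 = True, y7 = True, y8 = False, y9 = False, y10 = True, y11 = True

Check each clause:
  1. (y2 ∨ ¬y5 ∨ ¬y8) — ¬y8 is true.
  2. (y8 ∨ y6 ∨ ¬y1) — y6 is true.
  3. (¬y6 ∨ ¬y8) — ¬y8 is true.
  4. (y7 ∨ ¬y9 ∨ ¬y6) — y7 is true.
  5. (y5 ∨ y7 ∨ ¬y8) — ¬y8 is true.
  6. (y2 ∨ y3 ∨ ¬y7) — y3 is true.
  7. (y1 ∨ y10 ∨ y5) — y10 is true.
  8. (y11 ∨ ¬y4 ∨ y6) — y11 is true.
  9. (¬y1 ∨ y10) — y10 is true.
  10. (¬y11 ∨ ¬y9 ∨ y10) — y10 is true.
  11. (y6 ∨ y11 ∨ y1) — y11 is true.
  12. (¬y10 ∨ y3 ∨ y7) — y3 is true.
  13. (¬y11 ∨ ¬y2 ∨ ¬y6) — ¬y2 is true.
  14. (y8 ∨ ¬y11 ∨ ¬y9) — ¬y9 is true.
  15. (¬y9 ∨ ¬y7) — ¬y9 is true.
  16. (¬y7 ∨ y5 ∨ ¬y6) — y5 is true.
  17. (y6 ∨ y10) — y10 is true.
  18. (¬y8 ∨ y6) — ¬y8 is true.
  19. (¬y6 ∨ y7) — y7 is true.
  20. (¬y7 ∨ y2 ∨ ¬y9) — ¬y9 is true.
  21. (¬y6 ∨ ¬y3 ∨ y7) — y7 is true.
  22. (¬y2 ∨ y7 ∨ y8) — ¬y2 is true.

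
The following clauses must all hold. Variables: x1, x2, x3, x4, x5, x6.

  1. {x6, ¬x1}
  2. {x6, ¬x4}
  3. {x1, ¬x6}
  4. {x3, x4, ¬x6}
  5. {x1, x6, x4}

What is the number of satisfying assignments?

12

Case analysis on x6 and x1:
  x6=T, x1=T: x2, x5 free; 3 ways for (x3,x4) × 2^2 = 12.
  x6=T, x1=F: a clause becomes empty — 0.
  x6=F, x1=T: a clause becomes empty — 0.
  x6=F, x1=F: a clause becomes empty — 0.
Total: 12 + 0 + 0 + 0 = 12.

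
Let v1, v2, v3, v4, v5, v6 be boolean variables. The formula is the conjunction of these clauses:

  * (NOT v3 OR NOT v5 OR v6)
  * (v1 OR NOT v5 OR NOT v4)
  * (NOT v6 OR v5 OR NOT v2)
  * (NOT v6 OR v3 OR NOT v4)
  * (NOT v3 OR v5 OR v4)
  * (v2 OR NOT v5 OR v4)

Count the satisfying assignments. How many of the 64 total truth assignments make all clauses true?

26

Split on v5, then v4.
  v5=1, v4=1: remaining (v1,v2,v3,v6) ∈ {(1,0,0,0); (1,0,1,1); (1,1,0,0); (1,1,1,1)} — 4.
  v5=1, v4=0: v1 free; 3 ways for (v2,v3,v6) × 2^1 = 6.
  v5=0, v4=1: v1 free; 5 ways for (v2,v3,v6) × 2^1 = 10.
  v5=0, v4=0: v1 free; 3 ways for (v2,v3,v6) × 2^1 = 6.
Total: 4 + 6 + 10 + 6 = 26.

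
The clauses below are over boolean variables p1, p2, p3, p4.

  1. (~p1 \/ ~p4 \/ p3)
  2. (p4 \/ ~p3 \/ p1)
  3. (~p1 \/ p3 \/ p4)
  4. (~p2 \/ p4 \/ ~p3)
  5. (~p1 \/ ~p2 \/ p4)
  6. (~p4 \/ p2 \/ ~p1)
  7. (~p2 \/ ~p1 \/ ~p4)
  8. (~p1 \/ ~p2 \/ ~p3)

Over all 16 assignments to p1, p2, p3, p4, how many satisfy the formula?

The models are:
  p1=F p2=F p3=F p4=F
  p1=F p2=F p3=F p4=T
  p1=F p2=F p3=T p4=T
  p1=F p2=T p3=F p4=F
  p1=F p2=T p3=F p4=T
  p1=F p2=T p3=T p4=T
  p1=T p2=F p3=T p4=F
That's 7 in total.

7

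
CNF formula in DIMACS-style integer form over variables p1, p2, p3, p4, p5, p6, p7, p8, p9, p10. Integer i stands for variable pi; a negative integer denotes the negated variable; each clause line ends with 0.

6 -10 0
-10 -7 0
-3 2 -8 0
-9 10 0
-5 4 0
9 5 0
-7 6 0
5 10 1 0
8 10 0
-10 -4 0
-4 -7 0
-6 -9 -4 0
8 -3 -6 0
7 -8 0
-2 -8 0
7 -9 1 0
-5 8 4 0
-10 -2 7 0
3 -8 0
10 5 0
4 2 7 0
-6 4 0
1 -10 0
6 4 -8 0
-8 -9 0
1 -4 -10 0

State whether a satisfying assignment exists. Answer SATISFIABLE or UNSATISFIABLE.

p10 = True:
  propagation gives p6=True, p7=False, p4=False; an empty clause results — contradiction.
p10 = False:
  propagation gives p9=False, p5=True, p4=True, p8=True; an empty clause results — contradiction.
Every branch closes, so no satisfying assignment exists.

UNSATISFIABLE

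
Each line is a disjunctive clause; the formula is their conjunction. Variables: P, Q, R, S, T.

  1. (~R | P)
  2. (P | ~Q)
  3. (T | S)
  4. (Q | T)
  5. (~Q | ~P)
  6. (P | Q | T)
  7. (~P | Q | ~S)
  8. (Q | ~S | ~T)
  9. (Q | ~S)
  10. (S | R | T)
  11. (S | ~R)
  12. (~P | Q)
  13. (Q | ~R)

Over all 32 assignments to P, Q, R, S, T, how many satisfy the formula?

Satisfying assignments:
  P=0 Q=0 R=0 S=0 T=1
That's 1 in total.

1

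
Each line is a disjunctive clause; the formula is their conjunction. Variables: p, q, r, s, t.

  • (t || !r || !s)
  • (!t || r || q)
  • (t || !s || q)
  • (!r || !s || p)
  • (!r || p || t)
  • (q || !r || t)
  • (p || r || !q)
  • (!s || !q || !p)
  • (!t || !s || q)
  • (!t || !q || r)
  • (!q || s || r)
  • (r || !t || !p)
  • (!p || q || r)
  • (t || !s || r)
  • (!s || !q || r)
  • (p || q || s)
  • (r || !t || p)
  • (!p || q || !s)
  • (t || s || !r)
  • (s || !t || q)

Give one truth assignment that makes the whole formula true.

p=False, q=True, r=True, s=False, t=True

Try p = False.
Try q = True.
  then r is forced to True.
  then s is forced to False.
  then t is forced to True.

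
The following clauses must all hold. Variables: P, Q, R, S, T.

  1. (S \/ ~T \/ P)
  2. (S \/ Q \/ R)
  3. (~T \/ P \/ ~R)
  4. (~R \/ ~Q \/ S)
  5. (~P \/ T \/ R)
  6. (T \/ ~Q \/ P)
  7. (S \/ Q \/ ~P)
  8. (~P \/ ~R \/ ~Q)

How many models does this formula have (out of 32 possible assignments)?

10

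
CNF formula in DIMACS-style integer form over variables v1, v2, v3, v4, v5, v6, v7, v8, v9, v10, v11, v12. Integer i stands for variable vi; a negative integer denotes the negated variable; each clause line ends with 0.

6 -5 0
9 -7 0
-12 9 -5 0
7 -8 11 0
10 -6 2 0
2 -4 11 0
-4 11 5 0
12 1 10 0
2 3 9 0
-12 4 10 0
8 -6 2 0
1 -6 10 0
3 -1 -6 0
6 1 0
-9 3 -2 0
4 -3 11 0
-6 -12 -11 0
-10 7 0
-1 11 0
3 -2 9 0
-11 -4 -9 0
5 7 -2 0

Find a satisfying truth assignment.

v1=F, v2=T, v3=T, v4=T, v5=T, v6=T, v7=T, v8=F, v9=T, v10=T, v11=F, v12=T

Try v1 = False.
  then v6 is forced to True.
  then v10 is forced to True.
  then v7 is forced to True.
  then v9 is forced to True.
The remaining clauses are satisfied by v2 = True, v3 = True, v4 = True, v5 = True, v8 = False, v11 = False, v12 = True.
Check each clause:
  1. {¬v5, v6} — v6 is true.
  2. {¬v7, v9} — v9 is true.
  3. {v9, ¬v12, ¬v5} — v9 is true.
  4. {¬v8, v11, v7} — ¬v8 is true.
  5. {v10, ¬v6, v2} — v10 is true.
  6. {v2, ¬v4, v11} — v2 is true.
  7. {¬v4, v11, v5} — v5 is true.
  8. {v12, v10, v1} — v10 is true.
  9. {v3, v9, v2} — v9 is true.
  10. {¬v12, v10, v4} — v10 is true.
  11. {v2, v8, ¬v6} — v2 is true.
  12. {¬v6, v1, v10} — v10 is true.
  13. {v3, ¬v1, ¬v6} — v3 is true.
  14. {v1, v6} — v6 is true.
  15. {¬v2, v3, ¬v9} — v3 is true.
  16. {v4, ¬v3, v11} — v4 is true.
  17. {¬v6, ¬v12, ¬v11} — ¬v11 is true.
  18. {v7, ¬v10} — v7 is true.
  19. {v11, ¬v1} — ¬v1 is true.
  20. {v3, ¬v2, v9} — v9 is true.
  21. {¬v11, ¬v9, ¬v4} — ¬v11 is true.
  22. {v7, ¬v2, v5} — v5 is true.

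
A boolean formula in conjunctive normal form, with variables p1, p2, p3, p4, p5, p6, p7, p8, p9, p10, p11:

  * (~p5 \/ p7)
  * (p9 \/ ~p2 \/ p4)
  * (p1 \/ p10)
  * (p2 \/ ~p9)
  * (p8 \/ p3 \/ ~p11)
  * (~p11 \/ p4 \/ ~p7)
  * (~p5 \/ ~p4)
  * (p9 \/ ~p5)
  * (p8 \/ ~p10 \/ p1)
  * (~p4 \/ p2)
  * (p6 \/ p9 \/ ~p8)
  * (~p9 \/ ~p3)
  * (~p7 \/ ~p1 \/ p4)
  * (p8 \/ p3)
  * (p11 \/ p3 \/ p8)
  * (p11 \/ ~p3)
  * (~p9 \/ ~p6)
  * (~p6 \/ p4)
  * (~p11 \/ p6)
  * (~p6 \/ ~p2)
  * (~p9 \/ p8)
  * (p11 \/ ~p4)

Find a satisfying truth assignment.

p1 = F, p2 = T, p3 = F, p4 = F, p5 = T, p6 = F, p7 = T, p8 = T, p9 = T, p10 = T, p11 = F

Check each clause:
  1. (~p5 \/ p7) — p7 is true.
  2. (p9 \/ p4 \/ ~p2) — p9 is true.
  3. (p1 \/ p10) — p10 is true.
  4. (~p9 \/ p2) — p2 is true.
  5. (p3 \/ p8 \/ ~p11) — p8 is true.
  6. (p4 \/ ~p11 \/ ~p7) — ~p11 is true.
  7. (~p5 \/ ~p4) — ~p4 is true.
  8. (p9 \/ ~p5) — p9 is true.
  9. (~p10 \/ p1 \/ p8) — p8 is true.
  10. (p2 \/ ~p4) — p2 is true.
  11. (p9 \/ p6 \/ ~p8) — p9 is true.
  12. (~p9 \/ ~p3) — ~p3 is true.
  13. (~p1 \/ ~p7 \/ p4) — ~p1 is true.
  14. (p3 \/ p8) — p8 is true.
  15. (p11 \/ p3 \/ p8) — p8 is true.
  16. (~p3 \/ p11) — ~p3 is true.
  17. (~p9 \/ ~p6) — ~p6 is true.
  18. (~p6 \/ p4) — ~p6 is true.
  19. (p6 \/ ~p11) — ~p11 is true.
  20. (~p6 \/ ~p2) — ~p6 is true.
  21. (~p9 \/ p8) — p8 is true.
  22. (~p4 \/ p11) — ~p4 is true.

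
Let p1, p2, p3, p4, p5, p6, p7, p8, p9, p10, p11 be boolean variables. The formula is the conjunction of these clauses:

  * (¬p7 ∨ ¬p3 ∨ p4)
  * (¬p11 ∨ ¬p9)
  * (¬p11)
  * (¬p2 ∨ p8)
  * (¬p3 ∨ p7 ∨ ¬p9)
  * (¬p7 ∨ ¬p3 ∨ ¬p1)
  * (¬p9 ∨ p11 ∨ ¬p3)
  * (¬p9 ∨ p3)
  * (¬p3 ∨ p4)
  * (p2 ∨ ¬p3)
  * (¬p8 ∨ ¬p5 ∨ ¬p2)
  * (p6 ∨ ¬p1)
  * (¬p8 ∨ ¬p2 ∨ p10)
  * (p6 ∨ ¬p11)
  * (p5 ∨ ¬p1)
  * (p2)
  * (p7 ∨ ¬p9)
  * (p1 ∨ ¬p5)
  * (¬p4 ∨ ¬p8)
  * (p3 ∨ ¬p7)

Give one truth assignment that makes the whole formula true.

Unit propagation: (¬p11) forces p11 = False.
Unit propagation: (p2) forces p2 = True.
Unit propagation: (p8) forces p8 = True.
The clause (¬p5) is unit: p5 must be False.
The clause (p10) is unit: p10 must be True.
(¬p1) is a unit clause, so p1 = False.
(¬p4) is a unit clause, so p4 = False.
The clause (¬p3) is unit: p3 must be False.
Unit propagation: (¬p9) forces p9 = False.
Unit propagation: (¬p7) forces p7 = False.
p6 is now unconstrained; take p6 = True.

p1=F, p2=T, p3=F, p4=F, p5=F, p6=T, p7=F, p8=T, p9=F, p10=T, p11=F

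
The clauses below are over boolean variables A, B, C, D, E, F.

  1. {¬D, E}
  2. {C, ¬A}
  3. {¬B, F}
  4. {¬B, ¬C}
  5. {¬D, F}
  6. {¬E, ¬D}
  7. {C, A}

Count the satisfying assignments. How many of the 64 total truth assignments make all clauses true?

8

Split on C, then D.
  C=T, D=T: a clause becomes empty — 0.
  C=T, D=F: forces B=F; A, E, F free → 2^3 = 8.
  C=F, D=T: a clause becomes empty — 0.
  C=F, D=F: a clause becomes empty — 0.
Total: 0 + 8 + 0 + 0 = 8.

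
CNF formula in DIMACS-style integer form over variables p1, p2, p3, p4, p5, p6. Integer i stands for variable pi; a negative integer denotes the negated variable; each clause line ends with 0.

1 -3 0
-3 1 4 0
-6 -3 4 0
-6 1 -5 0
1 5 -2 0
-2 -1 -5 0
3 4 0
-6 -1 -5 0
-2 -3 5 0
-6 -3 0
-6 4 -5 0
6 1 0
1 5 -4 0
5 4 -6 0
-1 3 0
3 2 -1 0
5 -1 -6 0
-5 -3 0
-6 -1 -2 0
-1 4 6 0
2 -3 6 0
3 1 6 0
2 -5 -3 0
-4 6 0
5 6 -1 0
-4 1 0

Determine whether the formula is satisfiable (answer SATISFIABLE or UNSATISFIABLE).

p1 = True:
  propagation gives p3=True, p6=False, p5=False; an empty clause results — contradiction.
p1 = False:
  propagation gives p3=False, p4=True; an empty clause results — contradiction.
Every branch closes, so no satisfying assignment exists.

UNSATISFIABLE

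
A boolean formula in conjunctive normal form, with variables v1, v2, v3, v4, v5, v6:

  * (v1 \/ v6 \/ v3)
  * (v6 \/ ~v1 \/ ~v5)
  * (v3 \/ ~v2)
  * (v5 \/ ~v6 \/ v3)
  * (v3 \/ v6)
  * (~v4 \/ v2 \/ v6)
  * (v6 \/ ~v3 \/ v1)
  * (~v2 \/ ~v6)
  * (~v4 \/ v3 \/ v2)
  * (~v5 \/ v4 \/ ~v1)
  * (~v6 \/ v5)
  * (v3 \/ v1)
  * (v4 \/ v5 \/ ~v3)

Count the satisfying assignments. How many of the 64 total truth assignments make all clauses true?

4

The models are:
  v1=0 v2=0 v3=1 v4=0 v5=1 v6=1
  v1=0 v2=0 v3=1 v4=1 v5=1 v6=1
  v1=1 v2=0 v3=1 v4=1 v5=1 v6=1
  v1=1 v2=1 v3=1 v4=1 v5=0 v6=0
Count: 4.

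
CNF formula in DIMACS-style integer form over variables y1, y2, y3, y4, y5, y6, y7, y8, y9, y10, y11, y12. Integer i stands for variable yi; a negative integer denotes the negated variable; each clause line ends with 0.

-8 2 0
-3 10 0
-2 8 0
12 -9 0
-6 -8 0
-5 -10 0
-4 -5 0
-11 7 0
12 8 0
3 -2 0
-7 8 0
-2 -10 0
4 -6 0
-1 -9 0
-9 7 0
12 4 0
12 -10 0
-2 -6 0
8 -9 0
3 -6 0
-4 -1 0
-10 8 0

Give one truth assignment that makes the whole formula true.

Pure literal: y1 appears only negated; assign y1 = False.
y6 occurs only negated in the remaining clauses — set y6 = False.
Set y2 = False and propagate.
  then y8 is forced to False.
  then y12 is forced to True.
  then y7 is forced to False.
  then y11 is forced to False.
  then y9 is forced to False.
  then y10 is forced to False.
  then y3 is forced to False.
Set y4 = False and propagate.
y5 is now unconstrained; take y5 = True.

y1=0, y2=0, y3=0, y4=0, y5=1, y6=0, y7=0, y8=0, y9=0, y10=0, y11=0, y12=1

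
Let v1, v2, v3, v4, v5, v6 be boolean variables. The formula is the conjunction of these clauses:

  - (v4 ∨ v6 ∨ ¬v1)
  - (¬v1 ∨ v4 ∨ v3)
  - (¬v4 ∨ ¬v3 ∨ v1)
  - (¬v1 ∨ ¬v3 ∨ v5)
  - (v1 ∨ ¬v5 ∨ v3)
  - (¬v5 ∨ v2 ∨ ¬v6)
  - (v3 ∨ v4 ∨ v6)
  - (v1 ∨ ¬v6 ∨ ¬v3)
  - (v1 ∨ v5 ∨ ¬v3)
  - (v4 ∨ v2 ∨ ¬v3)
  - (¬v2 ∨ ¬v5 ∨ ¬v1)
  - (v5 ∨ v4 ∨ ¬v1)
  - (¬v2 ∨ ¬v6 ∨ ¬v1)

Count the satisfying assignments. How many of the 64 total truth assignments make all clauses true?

Split on v1, then v3.
  v1=1, v3=1: remaining (v2,v4,v5,v6) ∈ {(0,1,1,0)} — 1.
  v1=1, v3=0: remaining (v2,v4,v5,v6) ∈ {(0,1,0,0); (0,1,0,1); (0,1,1,0); (1,1,0,0)} — 4.
  v1=0, v3=1: remaining (v2,v4,v5,v6) ∈ {(1,0,1,0)} — 1.
  v1=0, v3=0: v2 free; 3 ways for (v4,v5,v6) × 2^1 = 6.
Total: 1 + 4 + 1 + 6 = 12.

12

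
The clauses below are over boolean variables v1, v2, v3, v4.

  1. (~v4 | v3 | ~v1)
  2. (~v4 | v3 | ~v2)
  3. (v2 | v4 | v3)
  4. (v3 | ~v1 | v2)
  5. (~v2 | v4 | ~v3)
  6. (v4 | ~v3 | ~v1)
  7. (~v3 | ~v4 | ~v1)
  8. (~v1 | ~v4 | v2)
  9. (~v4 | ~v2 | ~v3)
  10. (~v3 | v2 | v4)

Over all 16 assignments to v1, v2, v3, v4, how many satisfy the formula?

4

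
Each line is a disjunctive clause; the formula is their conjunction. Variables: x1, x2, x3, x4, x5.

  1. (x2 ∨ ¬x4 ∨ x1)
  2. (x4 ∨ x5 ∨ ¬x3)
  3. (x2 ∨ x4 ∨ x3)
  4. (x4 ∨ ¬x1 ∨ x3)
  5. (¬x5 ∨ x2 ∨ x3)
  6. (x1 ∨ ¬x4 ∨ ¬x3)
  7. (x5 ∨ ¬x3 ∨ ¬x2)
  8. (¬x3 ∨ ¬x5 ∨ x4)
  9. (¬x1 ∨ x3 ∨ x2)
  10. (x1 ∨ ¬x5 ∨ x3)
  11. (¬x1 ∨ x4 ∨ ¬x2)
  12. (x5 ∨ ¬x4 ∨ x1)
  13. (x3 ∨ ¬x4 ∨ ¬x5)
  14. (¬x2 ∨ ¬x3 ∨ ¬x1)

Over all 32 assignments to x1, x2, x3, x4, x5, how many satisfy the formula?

4

The models are:
  x1=F x2=T x3=F x4=F x5=F
  x1=T x2=F x3=T x4=T x5=F
  x1=T x2=F x3=T x4=T x5=T
  x1=T x2=T x3=F x4=T x5=F
That's 4 in total.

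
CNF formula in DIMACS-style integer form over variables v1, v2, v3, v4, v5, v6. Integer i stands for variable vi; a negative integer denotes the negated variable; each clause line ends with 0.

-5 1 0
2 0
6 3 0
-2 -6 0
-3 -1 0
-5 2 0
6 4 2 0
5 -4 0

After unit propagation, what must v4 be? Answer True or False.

(v2) stands alone — v2 = True.
(¬v6 ∨ ¬v2) with v2 = True leaves only ¬v6, so v6 = False.
From (v6 ∨ v3) and v6 = False: v3 = True.
In (¬v1 ∨ ¬v3), ¬v3 is now false; ¬v1 must hold, so v1 = False.
In (¬v5 ∨ v1), v1 is now false; ¬v5 must hold, so v5 = False.
From (¬v4 ∨ v5) and v5 = False: v4 = False.

False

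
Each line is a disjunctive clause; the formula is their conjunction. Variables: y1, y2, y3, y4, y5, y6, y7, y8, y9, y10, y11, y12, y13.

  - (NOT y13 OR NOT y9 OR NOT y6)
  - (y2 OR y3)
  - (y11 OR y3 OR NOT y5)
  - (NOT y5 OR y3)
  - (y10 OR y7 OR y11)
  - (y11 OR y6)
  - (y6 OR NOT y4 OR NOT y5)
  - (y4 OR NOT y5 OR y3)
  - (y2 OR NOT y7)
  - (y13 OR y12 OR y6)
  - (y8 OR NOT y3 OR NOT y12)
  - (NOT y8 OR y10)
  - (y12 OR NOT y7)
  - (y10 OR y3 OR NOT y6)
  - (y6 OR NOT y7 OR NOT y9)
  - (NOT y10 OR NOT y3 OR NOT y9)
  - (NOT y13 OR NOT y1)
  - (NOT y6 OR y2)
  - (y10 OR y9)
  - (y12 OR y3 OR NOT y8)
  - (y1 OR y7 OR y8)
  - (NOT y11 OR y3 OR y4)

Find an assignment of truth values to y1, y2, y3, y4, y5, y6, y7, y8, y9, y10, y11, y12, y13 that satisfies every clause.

Pure literal: y2 appears only positively; assign y2 = True.
Pure literal: y5 appears only negated; assign y5 = False.
Branch on y1: take y1 = False.
For the remaining variables, y3 = False, y4 = True, y6 = True, y7 = True, y8 = False, y9 = True, y10 = True, y11 = True, y12 = True, y13 = False works.
Check each clause:
  1. (NOT y9 OR NOT y13 OR NOT y6) — NOT y13 is true.
  2. (y2 OR y3) — y2 is true.
  3. (y3 OR y11 OR NOT y5) — y11 is true.
  4. (NOT y5 OR y3) — NOT y5 is true.
  5. (y10 OR y11 OR y7) — y10 is true.
  6. (y6 OR y11) — y11 is true.
  7. (NOT y5 OR y6 OR NOT y4) — NOT y5 is true.
  8. (NOT y5 OR y4 OR y3) — y4 is true.
  9. (y2 OR NOT y7) — y2 is true.
  10. (y6 OR y13 OR y12) — y12 is true.
  11. (NOT y12 OR y8 OR NOT y3) — NOT y3 is true.
  12. (NOT y8 OR y10) — NOT y8 is true.
  13. (y12 OR NOT y7) — y12 is true.
  14. (y3 OR y10 OR NOT y6) — y10 is true.
  15. (NOT y9 OR NOT y7 OR y6) — y6 is true.
  16. (NOT y10 OR NOT y3 OR NOT y9) — NOT y3 is true.
  17. (NOT y13 OR NOT y1) — NOT y13 is true.
  18. (NOT y6 OR y2) — y2 is true.
  19. (y9 OR y10) — y9 is true.
  20. (y12 OR NOT y8 OR y3) — NOT y8 is true.
  21. (y8 OR y7 OR y1) — y7 is true.
  22. (NOT y11 OR y3 OR y4) — y4 is true.

y1=False, y2=True, y3=False, y4=True, y5=False, y6=True, y7=True, y8=False, y9=True, y10=True, y11=True, y12=True, y13=False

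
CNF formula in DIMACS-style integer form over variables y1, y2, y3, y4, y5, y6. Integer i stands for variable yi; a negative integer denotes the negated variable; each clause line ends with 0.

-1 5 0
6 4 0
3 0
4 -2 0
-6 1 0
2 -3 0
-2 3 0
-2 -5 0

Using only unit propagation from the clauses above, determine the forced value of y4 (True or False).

(y3) is a unit clause: y3 = True.
From (!y3 || y2) and y3 = True: y2 = True.
(y4 || !y2) with y2 = True leaves only y4, so y4 = True.

True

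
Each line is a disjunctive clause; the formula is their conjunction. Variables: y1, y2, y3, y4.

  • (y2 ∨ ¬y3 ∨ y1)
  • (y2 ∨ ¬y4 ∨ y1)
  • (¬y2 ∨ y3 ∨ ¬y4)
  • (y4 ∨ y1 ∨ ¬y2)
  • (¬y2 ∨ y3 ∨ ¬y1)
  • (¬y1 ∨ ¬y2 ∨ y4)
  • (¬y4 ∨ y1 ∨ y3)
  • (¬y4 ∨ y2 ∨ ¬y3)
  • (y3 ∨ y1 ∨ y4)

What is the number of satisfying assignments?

5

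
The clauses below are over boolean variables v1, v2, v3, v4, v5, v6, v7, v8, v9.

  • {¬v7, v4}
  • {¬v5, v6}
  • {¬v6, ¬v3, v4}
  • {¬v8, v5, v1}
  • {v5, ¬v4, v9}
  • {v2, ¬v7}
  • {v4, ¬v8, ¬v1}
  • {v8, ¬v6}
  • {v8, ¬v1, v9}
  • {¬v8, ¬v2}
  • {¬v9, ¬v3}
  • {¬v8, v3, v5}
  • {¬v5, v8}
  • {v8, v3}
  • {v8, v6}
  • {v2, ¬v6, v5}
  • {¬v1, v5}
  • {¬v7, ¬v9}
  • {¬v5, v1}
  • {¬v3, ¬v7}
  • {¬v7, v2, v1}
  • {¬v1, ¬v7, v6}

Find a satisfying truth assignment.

Pure literal: v7 appears only negated; assign v7 = False.
Branch on v1: take v1 = True.
  then v5 is forced to True.
  then v6 is forced to True.
  then v8 is forced to True.
  then v4 is forced to True.
  then v2 is forced to False.
Set v3 = False and propagate.
v9 is now unconstrained; take v9 = True.
Every clause has at least one true literal under this assignment.
Check each clause:
  1. {¬v7, v4} — ¬v7 is true.
  2. {¬v5, v6} — v6 is true.
  3. {¬v6, v4, ¬v3} — v4 is true.
  4. {v1, v5, ¬v8} — v1 is true.
  5. {¬v4, v5, v9} — v9 is true.
  6. {¬v7, v2} — ¬v7 is true.
  7. {¬v1, v4, ¬v8} — v4 is true.
  8. {v8, ¬v6} — v8 is true.
  9. {v8, ¬v1, v9} — v8 is true.
  10. {¬v8, ¬v2} — ¬v2 is true.
  11. {¬v9, ¬v3} — ¬v3 is true.
  12. {v3, v5, ¬v8} — v5 is true.
  13. {¬v5, v8} — v8 is true.
  14. {v3, v8} — v8 is true.
  15. {v6, v8} — v8 is true.
  16. {v2, v5, ¬v6} — v5 is true.
  17. {v5, ¬v1} — v5 is true.
  18. {¬v9, ¬v7} — ¬v7 is true.
  19. {v1, ¬v5} — v1 is true.
  20. {¬v7, ¬v3} — ¬v7 is true.
  21. {v2, ¬v7, v1} — v1 is true.
  22. {v6, ¬v7, ¬v1} — ¬v7 is true.

v1=True, v2=False, v3=False, v4=True, v5=True, v6=True, v7=False, v8=True, v9=True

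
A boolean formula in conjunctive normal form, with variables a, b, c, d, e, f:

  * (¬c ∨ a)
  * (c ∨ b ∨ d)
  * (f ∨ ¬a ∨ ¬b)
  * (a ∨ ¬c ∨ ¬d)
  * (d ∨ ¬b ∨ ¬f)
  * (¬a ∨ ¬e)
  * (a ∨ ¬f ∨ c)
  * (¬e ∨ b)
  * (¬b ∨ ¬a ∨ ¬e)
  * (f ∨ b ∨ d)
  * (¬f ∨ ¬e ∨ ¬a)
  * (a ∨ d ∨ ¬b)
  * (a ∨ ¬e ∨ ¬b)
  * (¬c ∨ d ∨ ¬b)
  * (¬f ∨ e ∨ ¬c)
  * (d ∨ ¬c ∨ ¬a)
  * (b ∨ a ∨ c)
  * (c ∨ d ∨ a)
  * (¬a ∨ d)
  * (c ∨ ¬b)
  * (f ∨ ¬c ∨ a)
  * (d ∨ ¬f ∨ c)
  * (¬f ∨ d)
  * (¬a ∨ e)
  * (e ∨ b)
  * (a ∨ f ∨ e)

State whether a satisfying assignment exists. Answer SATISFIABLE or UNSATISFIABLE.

UNSATISFIABLE

a = True:
  propagation gives e=False; an empty clause results — contradiction.
a = False:
  propagation gives c=False, f=False, b=True; an empty clause results — contradiction.
Every branch closes, so no satisfying assignment exists.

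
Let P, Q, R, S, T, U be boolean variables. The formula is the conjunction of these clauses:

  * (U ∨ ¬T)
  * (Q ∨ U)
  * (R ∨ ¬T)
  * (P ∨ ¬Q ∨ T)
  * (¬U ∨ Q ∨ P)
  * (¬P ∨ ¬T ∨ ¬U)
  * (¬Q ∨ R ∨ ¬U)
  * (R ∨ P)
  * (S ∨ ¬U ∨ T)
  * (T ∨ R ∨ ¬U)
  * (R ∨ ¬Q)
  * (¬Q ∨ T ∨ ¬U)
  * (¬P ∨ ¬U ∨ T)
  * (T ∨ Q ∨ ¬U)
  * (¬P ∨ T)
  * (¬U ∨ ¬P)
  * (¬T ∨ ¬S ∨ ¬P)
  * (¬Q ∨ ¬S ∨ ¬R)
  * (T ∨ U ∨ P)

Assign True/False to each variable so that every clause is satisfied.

P = F, Q = T, R = T, S = F, T = T, U = T

Branch on P: take P = False.
  then R is forced to True.
Try Q = True.
  then T is forced to True.
  then U is forced to True.
  then S is forced to False.
Every clause has at least one true literal under this assignment.
Check each clause:
  1. (¬T ∨ U) — U is true.
  2. (U ∨ Q) — Q is true.
  3. (¬T ∨ R) — R is true.
  4. (¬Q ∨ T ∨ P) — T is true.
  5. (P ∨ ¬U ∨ Q) — Q is true.
  6. (¬U ∨ ¬T ∨ ¬P) — ¬P is true.
  7. (¬Q ∨ ¬U ∨ R) — R is true.
  8. (R ∨ P) — R is true.
  9. (S ∨ T ∨ ¬U) — T is true.
  10. (R ∨ ¬U ∨ T) — R is true.
  11. (¬Q ∨ R) — R is true.
  12. (¬U ∨ T ∨ ¬Q) — T is true.
  13. (T ∨ ¬P ∨ ¬U) — T is true.
  14. (T ∨ ¬U ∨ Q) — Q is true.
  15. (T ∨ ¬P) — T is true.
  16. (¬P ∨ ¬U) — ¬P is true.
  17. (¬T ∨ ¬S ∨ ¬P) — ¬S is true.
  18. (¬R ∨ ¬Q ∨ ¬S) — ¬S is true.
  19. (U ∨ P ∨ T) — T is true.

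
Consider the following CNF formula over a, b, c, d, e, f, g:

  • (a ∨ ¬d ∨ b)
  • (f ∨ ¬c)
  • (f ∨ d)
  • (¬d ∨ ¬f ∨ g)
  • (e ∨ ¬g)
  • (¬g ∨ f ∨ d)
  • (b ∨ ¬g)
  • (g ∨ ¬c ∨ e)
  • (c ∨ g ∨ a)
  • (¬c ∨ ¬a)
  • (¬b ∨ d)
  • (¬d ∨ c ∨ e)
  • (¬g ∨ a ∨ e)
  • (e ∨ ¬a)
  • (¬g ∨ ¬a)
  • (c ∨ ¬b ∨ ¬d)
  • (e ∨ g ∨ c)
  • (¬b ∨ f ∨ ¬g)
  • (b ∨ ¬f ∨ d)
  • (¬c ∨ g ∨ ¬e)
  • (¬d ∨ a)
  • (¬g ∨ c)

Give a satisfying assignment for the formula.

a = T, b = F, c = F, d = T, e = T, f = F, g = F

Check each clause:
  1. (b ∨ ¬d ∨ a) — a is true.
  2. (¬c ∨ f) — ¬c is true.
  3. (d ∨ f) — d is true.
  4. (¬f ∨ ¬d ∨ g) — ¬f is true.
  5. (¬g ∨ e) — ¬g is true.
  6. (d ∨ f ∨ ¬g) — ¬g is true.
  7. (¬g ∨ b) — ¬g is true.
  8. (e ∨ g ∨ ¬c) — e is true.
  9. (g ∨ a ∨ c) — a is true.
  10. (¬a ∨ ¬c) — ¬c is true.
  11. (¬b ∨ d) — d is true.
  12. (c ∨ ¬d ∨ e) — e is true.
  13. (¬g ∨ a ∨ e) — a is true.
  14. (¬a ∨ e) — e is true.
  15. (¬a ∨ ¬g) — ¬g is true.
  16. (¬d ∨ c ∨ ¬b) — ¬b is true.
  17. (c ∨ g ∨ e) — e is true.
  18. (¬g ∨ ¬b ∨ f) — ¬g is true.
  19. (b ∨ ¬f ∨ d) — ¬f is true.
  20. (¬e ∨ ¬c ∨ g) — ¬c is true.
  21. (¬d ∨ a) — a is true.
  22. (¬g ∨ c) — ¬g is true.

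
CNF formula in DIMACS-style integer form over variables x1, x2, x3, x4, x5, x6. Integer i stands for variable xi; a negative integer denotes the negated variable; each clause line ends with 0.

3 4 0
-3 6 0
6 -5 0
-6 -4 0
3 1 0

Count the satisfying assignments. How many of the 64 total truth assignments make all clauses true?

Split on x3, then x6.
  x3=1, x6=1: forces x4=0; x1, x2, x5 free → 2^3 = 8.
  x3=1, x6=0: a clause becomes empty — 0.
  x3=0, x6=1: a clause becomes empty — 0.
  x3=0, x6=0: remaining (x1,x2,x4,x5) ∈ {(1,0,1,0); (1,1,1,0)} — 2.
Total: 8 + 0 + 0 + 2 = 10.

10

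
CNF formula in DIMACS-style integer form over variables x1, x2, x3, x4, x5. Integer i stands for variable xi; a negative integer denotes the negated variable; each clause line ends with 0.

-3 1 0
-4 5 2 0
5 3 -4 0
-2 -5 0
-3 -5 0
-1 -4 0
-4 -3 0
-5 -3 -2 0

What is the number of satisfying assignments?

9

Split on x3, then x5.
  x3=1, x5=1: a clause becomes empty — 0.
  x3=1, x5=0: remaining (x1,x2,x4) ∈ {(1,0,0); (1,1,0)} — 2.
  x3=0, x5=1: remaining (x1,x2,x4) ∈ {(0,0,0); (0,0,1); (1,0,0)} — 3.
  x3=0, x5=0: remaining (x1,x2,x4) ∈ {(0,0,0); (0,1,0); (1,0,0); (1,1,0)} — 4.
Total: 0 + 2 + 3 + 4 = 9.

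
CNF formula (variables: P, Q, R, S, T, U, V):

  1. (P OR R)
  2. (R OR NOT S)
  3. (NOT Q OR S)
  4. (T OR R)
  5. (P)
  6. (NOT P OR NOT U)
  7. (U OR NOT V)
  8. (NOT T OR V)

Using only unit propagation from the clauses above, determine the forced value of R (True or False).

True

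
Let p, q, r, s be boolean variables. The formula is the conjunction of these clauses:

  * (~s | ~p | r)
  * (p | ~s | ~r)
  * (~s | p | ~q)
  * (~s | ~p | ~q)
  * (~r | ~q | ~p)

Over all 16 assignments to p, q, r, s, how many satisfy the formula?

9

Split on p, then s.
  p=1, s=1: remaining (q,r) ∈ {(0,1)} — 1.
  p=1, s=0: remaining (q,r) ∈ {(0,0); (0,1); (1,0)} — 3.
  p=0, s=1: remaining (q,r) ∈ {(0,0)} — 1.
  p=0, s=0: remaining (q,r) ∈ {(0,0); (0,1); (1,0); (1,1)} — 4.
Total: 1 + 3 + 1 + 4 = 9.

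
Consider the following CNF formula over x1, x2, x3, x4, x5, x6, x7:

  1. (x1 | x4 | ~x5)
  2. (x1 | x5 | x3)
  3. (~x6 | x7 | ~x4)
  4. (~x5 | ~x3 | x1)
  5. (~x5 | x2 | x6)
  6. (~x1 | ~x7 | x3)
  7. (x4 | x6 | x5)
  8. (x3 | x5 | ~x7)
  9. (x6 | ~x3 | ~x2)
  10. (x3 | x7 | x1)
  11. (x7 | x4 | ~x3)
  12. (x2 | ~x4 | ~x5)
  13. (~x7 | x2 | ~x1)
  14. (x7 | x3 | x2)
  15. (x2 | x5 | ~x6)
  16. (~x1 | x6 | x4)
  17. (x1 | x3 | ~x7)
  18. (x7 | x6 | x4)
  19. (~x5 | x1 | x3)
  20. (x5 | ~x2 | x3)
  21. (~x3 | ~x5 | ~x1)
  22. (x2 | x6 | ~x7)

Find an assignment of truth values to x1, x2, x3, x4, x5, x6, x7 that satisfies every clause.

x1 = 1  x2 = 1  x3 = 1  x4 = 1  x5 = 0  x6 = 1  x7 = 1

Set x1 = True and propagate.
Try x2 = True.
For the remaining variables, x3 = True, x4 = True, x5 = False, x6 = True, x7 = True works.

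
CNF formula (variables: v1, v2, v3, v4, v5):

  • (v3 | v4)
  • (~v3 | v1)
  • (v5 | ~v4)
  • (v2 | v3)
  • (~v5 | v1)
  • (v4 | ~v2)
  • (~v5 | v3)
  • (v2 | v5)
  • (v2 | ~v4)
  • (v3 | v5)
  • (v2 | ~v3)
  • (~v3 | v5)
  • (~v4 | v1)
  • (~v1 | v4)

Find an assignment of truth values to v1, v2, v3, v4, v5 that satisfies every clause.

v1=True  v2=True  v3=True  v4=True  v5=True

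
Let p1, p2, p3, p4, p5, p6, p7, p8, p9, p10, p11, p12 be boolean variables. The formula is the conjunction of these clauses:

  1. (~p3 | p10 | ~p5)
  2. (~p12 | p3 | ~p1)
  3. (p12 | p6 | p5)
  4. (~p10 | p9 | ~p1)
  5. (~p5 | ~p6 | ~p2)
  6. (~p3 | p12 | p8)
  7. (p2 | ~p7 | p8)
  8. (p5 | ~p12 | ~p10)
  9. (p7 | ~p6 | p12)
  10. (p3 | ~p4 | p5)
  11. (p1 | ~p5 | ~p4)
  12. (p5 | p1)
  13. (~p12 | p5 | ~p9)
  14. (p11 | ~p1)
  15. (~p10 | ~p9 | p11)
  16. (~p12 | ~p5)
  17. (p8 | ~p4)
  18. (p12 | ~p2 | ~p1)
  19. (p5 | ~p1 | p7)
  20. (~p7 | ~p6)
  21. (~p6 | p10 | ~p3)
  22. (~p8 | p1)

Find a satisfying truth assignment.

p1 = T, p2 = F, p3 = F, p4 = T, p5 = T, p6 = F, p7 = F, p8 = T, p9 = T, p10 = F, p11 = T, p12 = F

Pure literal: p11 appears only positively; assign p11 = True.
Set p1 = True and propagate.
Branch on p2: take p2 = False.
Try p3 = False.
  then p12 is forced to False.
For the remaining variables, p4 = True, p5 = True, p6 = False, p7 = False, p8 = True, p9 = True, p10 = False works.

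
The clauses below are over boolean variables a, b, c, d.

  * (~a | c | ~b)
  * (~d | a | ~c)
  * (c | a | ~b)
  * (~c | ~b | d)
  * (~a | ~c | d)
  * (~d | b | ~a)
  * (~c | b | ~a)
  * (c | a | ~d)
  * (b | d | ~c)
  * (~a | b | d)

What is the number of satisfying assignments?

2

Satisfying assignments:
  a=F b=F c=F d=F
  a=T b=T c=T d=T
That's 2 in total.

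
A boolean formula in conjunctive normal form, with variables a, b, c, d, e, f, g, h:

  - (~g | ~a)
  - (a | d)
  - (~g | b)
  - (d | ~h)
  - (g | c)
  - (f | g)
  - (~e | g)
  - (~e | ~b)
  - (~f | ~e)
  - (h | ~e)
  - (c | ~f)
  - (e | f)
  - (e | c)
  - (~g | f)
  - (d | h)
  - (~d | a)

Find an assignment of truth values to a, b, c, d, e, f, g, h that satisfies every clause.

c occurs only positively in the remaining clauses — set c = True.
Branch on a: take a = True.
  then g is forced to False.
  then f is forced to True.
  then e is forced to False.
The remaining clauses are satisfied by b = True, d = True, h = True.

a=True, b=True, c=True, d=True, e=False, f=True, g=False, h=True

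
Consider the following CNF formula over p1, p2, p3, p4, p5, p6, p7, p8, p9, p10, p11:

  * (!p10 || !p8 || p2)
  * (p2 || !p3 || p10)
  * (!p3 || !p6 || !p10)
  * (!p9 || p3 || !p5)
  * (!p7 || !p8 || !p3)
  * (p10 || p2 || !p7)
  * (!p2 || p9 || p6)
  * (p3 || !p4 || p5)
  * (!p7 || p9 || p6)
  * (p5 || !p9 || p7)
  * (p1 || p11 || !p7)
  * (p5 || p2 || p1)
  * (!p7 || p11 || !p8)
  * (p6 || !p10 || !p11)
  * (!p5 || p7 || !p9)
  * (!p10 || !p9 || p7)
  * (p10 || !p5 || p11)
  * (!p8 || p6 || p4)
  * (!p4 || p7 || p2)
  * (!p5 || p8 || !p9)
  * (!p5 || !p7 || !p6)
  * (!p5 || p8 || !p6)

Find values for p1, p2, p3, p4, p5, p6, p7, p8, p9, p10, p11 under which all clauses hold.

p1 = True  p2 = True  p3 = False  p4 = False  p5 = False  p6 = True  p7 = True  p8 = True  p9 = False  p10 = True  p11 = True

p1 occurs only positively in the remaining clauses — set p1 = True.
Branch on p2: take p2 = True.
The remaining clauses are satisfied by p3 = False, p4 = False, p5 = False, p6 = True, p7 = True, p8 = True, p9 = False, p10 = True, p11 = True.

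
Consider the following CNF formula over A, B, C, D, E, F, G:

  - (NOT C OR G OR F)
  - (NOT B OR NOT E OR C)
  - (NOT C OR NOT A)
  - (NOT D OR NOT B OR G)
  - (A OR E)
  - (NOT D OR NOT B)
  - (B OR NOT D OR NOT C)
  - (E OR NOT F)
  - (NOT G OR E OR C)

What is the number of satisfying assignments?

Case analysis on C and B:
  C=T, B=T: remaining (A,D,E,F,G) ∈ {(F,F,T,F,T); (F,F,T,T,F); (F,F,T,T,T)} — 3.
  C=T, B=F: remaining (A,D,E,F,G) ∈ {(F,F,T,F,T); (F,F,T,T,F); (F,F,T,T,T)} — 3.
  C=F, B=T: remaining (A,D,E,F,G) ∈ {(T,F,F,F,F)} — 1.
  C=F, B=F: D free; 9 ways for (A,E,F,G) × 2^1 = 18.
Total: 3 + 3 + 1 + 18 = 25.

25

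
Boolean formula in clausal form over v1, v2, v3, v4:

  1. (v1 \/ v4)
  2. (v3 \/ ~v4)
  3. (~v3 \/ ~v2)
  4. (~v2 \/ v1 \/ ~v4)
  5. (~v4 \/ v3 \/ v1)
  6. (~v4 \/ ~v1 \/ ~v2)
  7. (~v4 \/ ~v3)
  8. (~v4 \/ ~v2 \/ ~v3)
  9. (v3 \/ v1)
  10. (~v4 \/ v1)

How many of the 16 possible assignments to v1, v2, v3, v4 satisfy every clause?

3

Satisfying assignments:
  v1=T v2=F v3=F v4=F
  v1=T v2=F v3=T v4=F
  v1=T v2=T v3=F v4=F
Count: 3.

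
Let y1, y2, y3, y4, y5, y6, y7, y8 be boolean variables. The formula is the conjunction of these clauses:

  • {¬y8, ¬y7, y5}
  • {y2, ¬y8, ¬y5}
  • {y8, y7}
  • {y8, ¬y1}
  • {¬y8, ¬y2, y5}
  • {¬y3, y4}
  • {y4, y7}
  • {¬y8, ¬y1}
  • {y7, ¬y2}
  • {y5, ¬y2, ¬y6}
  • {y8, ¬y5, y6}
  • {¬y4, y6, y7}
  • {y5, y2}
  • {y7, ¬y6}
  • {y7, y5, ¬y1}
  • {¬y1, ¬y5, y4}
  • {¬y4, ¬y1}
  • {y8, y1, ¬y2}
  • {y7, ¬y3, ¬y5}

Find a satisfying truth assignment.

y1=False, y2=False, y3=True, y4=True, y5=True, y6=True, y7=True, y8=False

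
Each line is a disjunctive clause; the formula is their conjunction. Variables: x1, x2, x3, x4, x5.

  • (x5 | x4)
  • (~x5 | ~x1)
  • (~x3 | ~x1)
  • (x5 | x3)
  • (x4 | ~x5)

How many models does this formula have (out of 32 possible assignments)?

6

Satisfying assignments:
  x1=F x2=F x3=F x4=T x5=T
  x1=F x2=F x3=T x4=T x5=F
  x1=F x2=F x3=T x4=T x5=T
  x1=F x2=T x3=F x4=T x5=T
  x1=F x2=T x3=T x4=T x5=F
  x1=F x2=T x3=T x4=T x5=T
Count: 6.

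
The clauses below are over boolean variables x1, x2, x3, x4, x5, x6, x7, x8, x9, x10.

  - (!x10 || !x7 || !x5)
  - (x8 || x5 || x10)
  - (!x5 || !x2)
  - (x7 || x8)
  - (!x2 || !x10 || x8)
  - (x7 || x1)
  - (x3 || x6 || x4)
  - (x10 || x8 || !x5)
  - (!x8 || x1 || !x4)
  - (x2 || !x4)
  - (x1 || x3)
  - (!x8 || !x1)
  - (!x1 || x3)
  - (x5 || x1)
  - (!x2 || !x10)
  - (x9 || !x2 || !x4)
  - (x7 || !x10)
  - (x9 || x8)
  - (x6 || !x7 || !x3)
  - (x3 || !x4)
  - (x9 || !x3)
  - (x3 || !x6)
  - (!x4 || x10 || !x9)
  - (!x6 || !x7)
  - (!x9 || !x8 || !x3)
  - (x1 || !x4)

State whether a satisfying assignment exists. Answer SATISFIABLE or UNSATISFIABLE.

UNSATISFIABLE

x3 = True:
  propagation gives x9=True, x8=False, x7=True, x6=True; an empty clause results — contradiction.
x3 = False:
  propagation gives x1=True; an empty clause results — contradiction.
Every branch closes, so no satisfying assignment exists.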